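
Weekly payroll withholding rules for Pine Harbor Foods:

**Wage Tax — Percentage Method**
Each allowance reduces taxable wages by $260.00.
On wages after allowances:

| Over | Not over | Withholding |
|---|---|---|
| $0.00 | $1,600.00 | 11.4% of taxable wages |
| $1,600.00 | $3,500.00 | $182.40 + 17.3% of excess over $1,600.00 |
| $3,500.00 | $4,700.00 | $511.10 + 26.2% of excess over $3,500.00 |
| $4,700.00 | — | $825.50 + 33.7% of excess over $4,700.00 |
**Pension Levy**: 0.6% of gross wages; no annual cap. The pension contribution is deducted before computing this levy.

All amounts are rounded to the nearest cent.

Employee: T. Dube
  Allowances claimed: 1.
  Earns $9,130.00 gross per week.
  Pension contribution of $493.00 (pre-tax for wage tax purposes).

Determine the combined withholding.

$2,116.47

Wage Tax: taxable = $9,130.00 − $493.00 − 1×$260.00 = $8,377.00
  $825.50 + 33.7% × ($8,377.00 − $4,700.00) = $825.50 + 33.7% × $3,677.00 = $2,064.65
Pension Levy: 0.6% × $8,637.00 = $51.82
Total: $2,064.65 + $51.82 = $2,116.47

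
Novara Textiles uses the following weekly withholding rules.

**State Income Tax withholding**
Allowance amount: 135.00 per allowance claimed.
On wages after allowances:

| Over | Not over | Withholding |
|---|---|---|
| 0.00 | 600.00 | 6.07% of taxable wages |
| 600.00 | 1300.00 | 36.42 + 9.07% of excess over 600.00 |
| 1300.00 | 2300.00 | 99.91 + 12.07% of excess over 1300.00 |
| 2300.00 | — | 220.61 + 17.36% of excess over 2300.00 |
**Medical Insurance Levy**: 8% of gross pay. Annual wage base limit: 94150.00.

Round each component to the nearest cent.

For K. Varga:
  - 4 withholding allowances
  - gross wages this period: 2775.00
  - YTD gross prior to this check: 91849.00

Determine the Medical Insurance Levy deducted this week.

184.08

Medical Insurance Levy: cap 94150.00 − YTD 91849.00 = 2301.00 subject; 8% × 2301.00 = 184.08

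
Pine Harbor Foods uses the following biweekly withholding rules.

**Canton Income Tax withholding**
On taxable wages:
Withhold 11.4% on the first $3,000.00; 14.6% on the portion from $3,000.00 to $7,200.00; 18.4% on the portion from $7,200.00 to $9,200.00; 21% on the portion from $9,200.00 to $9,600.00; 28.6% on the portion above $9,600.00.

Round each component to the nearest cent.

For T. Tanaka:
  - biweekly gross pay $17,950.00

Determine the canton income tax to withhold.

$3,795.30

Canton Income Tax: taxable = $17,950.00
  $1,407.20 + 28.6% × ($17,950.00 − $9,600.00) = $1,407.20 + 28.6% × $8,350.00 = $3,795.30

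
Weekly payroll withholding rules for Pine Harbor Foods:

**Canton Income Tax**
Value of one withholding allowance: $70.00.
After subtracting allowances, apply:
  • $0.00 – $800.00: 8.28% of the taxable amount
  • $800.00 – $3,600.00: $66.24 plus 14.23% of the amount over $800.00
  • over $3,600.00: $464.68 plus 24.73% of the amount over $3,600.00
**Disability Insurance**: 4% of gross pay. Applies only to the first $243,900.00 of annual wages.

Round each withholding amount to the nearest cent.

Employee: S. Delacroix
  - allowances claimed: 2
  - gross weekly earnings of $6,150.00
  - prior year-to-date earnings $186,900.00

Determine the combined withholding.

Canton Income Tax: taxable = $6,150.00 − 2×$70.00 = $6,010.00
  $464.68 + 24.73% × ($6,010.00 − $3,600.00) = $464.68 + 24.73% × $2,410.00 = $1,060.67
Disability Insurance: 4% × $6,150.00 = $246.00
Total: $1,060.67 + $246.00 = $1,306.67

$1,306.67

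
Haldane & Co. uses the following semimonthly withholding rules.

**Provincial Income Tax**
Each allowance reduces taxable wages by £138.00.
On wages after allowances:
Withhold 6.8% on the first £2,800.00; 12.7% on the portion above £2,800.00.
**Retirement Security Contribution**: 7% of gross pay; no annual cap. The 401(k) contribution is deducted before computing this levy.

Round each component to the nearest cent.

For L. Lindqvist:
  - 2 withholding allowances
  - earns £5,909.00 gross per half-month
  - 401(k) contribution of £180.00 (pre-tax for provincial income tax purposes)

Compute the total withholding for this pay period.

£928.36

Provincial Income Tax: taxable = £5,909.00 − £180.00 − 2×£138.00 = £5,453.00
  £190.40 + 12.7% × (£5,453.00 − £2,800.00) = £190.40 + 12.7% × £2,653.00 = £527.33
Retirement Security Contribution: 7% × £5,729.00 = £401.03
Total: £527.33 + £401.03 = £928.36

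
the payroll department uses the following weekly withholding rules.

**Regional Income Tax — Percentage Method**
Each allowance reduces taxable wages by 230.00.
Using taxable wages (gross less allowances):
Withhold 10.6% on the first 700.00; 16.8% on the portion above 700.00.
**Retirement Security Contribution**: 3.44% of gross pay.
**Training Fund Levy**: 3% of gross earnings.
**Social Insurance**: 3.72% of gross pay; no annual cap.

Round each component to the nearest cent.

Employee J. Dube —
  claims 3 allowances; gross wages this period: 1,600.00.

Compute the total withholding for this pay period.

Regional Income Tax: taxable = 1,600.00 − 3×230.00 = 910.00
  74.20 + 16.8% × (910.00 − 700.00) = 74.20 + 16.8% × 210.00 = 109.48
Retirement Security Contribution: 3.44% × 1,600.00 = 55.04
Training Fund Levy: 3% × 1,600.00 = 48.00
Social Insurance: 3.72% × 1,600.00 = 59.52
Total: 109.48 + 55.04 + 48.00 + 59.52 = 272.04

272.04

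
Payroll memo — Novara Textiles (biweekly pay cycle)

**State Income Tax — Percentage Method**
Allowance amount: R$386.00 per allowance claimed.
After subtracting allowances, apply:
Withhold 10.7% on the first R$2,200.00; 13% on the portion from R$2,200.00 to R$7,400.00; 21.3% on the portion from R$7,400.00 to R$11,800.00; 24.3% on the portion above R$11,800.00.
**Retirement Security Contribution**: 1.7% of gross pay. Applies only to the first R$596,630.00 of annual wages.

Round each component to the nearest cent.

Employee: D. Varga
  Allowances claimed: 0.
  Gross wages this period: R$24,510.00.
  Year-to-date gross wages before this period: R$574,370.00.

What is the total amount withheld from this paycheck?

State Income Tax: taxable = R$24,510.00
  R$1,848.60 + 24.3% × (R$24,510.00 − R$11,800.00) = R$1,848.60 + 24.3% × R$12,710.00 = R$4,937.13
Retirement Security Contribution: cap R$596,630.00 − YTD R$574,370.00 = R$22,260.00 subject; 1.7% × R$22,260.00 = R$378.42
Total: R$4,937.13 + R$378.42 = R$5,315.55

R$5,315.55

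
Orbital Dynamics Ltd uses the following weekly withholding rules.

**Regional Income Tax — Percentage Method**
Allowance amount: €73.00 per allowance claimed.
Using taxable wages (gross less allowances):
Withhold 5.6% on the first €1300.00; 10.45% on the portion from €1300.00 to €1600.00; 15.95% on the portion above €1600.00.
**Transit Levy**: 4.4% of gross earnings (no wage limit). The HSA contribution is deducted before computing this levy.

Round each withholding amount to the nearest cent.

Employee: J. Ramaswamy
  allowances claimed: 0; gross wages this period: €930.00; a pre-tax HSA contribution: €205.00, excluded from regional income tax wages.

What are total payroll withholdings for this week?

Regional Income Tax: taxable = €930.00 − €205.00 = €725.00
  5.6% × €725.00 = €40.60
Transit Levy: 4.4% × €725.00 = €31.90
Total: €40.60 + €31.90 = €72.50

€72.50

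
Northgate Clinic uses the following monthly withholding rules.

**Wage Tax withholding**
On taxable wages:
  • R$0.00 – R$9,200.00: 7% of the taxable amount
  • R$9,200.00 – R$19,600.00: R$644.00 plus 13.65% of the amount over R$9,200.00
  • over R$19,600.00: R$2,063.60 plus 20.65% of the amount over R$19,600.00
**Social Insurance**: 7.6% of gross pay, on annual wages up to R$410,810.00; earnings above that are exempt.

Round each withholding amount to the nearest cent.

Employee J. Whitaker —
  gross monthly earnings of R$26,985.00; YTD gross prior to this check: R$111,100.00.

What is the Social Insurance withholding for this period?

R$2,050.86

Social Insurance: 7.6% × R$26,985.00 = R$2,050.86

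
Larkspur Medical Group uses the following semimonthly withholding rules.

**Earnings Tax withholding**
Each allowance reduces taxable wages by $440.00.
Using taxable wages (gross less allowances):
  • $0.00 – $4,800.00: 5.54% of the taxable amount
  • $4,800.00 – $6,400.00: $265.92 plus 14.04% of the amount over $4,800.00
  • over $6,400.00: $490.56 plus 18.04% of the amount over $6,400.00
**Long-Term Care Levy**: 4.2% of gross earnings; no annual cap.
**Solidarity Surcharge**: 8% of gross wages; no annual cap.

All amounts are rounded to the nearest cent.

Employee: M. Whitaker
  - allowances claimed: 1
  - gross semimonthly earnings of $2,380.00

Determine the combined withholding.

$397.84

Earnings Tax: taxable = $2,380.00 − 1×$440.00 = $1,940.00
  5.54% × $1,940.00 = $107.48
Long-Term Care Levy: 4.2% × $2,380.00 = $99.96
Solidarity Surcharge: 8% × $2,380.00 = $190.40
Total: $107.48 + $99.96 + $190.40 = $397.84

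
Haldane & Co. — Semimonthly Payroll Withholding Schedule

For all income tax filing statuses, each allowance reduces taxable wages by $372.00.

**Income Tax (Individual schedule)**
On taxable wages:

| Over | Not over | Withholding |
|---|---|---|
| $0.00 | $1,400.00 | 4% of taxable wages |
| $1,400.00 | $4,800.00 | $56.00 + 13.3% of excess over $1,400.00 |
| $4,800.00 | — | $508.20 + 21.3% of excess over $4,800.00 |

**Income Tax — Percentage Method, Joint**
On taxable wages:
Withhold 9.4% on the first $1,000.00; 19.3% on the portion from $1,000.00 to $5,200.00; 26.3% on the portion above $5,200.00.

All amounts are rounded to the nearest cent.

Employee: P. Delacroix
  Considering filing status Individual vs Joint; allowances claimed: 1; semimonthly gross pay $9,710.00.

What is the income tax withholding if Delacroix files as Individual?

Income Tax (Individual): taxable = $9,710.00 − 1×$372.00 = $9,338.00
  $508.20 + 21.3% × ($9,338.00 − $4,800.00) = $508.20 + 21.3% × $4,538.00 = $1,474.79

$1,474.79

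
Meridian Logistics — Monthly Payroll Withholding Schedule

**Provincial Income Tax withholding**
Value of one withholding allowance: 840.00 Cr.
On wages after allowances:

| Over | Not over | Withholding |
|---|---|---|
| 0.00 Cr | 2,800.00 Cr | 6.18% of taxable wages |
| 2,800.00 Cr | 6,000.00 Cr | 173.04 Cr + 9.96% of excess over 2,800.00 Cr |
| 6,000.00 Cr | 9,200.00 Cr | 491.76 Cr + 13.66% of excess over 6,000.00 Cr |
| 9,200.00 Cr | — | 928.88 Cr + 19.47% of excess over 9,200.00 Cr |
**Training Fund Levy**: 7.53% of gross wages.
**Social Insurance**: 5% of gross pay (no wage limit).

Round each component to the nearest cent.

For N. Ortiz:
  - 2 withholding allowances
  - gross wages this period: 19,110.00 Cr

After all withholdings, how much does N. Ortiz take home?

14,184.26 Cr

Provincial Income Tax: taxable = 19,110.00 Cr − 2×840.00 Cr = 17,430.00 Cr
  928.88 Cr + 19.47% × (17,430.00 Cr − 9,200.00 Cr) = 928.88 Cr + 19.47% × 8,230.00 Cr = 2,531.26 Cr
Training Fund Levy: 7.53% × 19,110.00 Cr = 1,438.98 Cr
Social Insurance: 5% × 19,110.00 Cr = 955.50 Cr
Total withheld: 2,531.26 Cr + 1,438.98 Cr + 955.50 Cr = 4,925.74 Cr
Net pay: 19,110.00 Cr − 4,925.74 Cr = 14,184.26 Cr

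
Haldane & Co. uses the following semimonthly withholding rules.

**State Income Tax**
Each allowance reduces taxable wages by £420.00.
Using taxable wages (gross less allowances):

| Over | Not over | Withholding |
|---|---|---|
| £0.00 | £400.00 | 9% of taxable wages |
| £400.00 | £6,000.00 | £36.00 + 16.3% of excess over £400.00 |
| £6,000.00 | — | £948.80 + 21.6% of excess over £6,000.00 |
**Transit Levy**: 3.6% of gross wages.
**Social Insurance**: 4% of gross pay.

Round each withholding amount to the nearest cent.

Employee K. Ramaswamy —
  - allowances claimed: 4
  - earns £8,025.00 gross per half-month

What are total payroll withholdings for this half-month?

£1,633.22

State Income Tax: taxable = £8,025.00 − 4×£420.00 = £6,345.00
  £948.80 + 21.6% × (£6,345.00 − £6,000.00) = £948.80 + 21.6% × £345.00 = £1,023.32
Transit Levy: 3.6% × £8,025.00 = £288.90
Social Insurance: 4% × £8,025.00 = £321.00
Total: £1,023.32 + £288.90 + £321.00 = £1,633.22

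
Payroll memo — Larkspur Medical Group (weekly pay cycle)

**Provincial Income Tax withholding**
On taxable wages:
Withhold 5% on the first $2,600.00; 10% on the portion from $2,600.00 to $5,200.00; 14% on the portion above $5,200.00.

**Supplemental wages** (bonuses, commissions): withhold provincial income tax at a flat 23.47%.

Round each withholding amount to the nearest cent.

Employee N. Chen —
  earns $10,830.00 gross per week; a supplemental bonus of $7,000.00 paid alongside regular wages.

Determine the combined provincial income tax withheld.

Provincial Income Tax: taxable = $10,830.00
  $390.00 + 14% × ($10,830.00 − $5,200.00) = $390.00 + 14% × $5,630.00 = $1,178.20
Supplemental (23.47% flat on bonus): 23.47% × $7,000.00 = $1,642.90
Total provincial income tax: $1,178.20 + $1,642.90 = $2,821.10

$2,821.10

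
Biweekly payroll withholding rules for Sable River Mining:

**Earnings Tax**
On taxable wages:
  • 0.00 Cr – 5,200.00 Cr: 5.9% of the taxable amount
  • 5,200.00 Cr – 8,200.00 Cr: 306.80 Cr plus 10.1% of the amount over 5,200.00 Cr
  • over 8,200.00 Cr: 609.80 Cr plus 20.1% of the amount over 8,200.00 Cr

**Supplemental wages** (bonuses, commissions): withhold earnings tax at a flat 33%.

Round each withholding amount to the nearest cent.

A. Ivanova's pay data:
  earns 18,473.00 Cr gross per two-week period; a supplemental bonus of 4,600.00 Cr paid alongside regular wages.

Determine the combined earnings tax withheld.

Earnings Tax: taxable = 18,473.00 Cr
  609.80 Cr + 20.1% × (18,473.00 Cr − 8,200.00 Cr) = 609.80 Cr + 20.1% × 10,273.00 Cr = 2,674.67 Cr
Supplemental (33% flat on bonus): 33% × 4,600.00 Cr = 1,518.00 Cr
Total earnings tax: 2,674.67 Cr + 1,518.00 Cr = 4,192.67 Cr

4,192.67 Cr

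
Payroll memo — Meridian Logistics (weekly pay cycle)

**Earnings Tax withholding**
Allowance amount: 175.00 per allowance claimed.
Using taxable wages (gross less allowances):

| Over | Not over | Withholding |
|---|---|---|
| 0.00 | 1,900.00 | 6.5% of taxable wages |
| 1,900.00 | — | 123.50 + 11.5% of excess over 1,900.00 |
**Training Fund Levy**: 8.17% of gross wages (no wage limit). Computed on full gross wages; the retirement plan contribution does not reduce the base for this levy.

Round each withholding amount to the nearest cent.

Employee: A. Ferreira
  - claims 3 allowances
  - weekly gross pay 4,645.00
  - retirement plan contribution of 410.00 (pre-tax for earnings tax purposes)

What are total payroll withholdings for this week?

Earnings Tax: taxable = 4,645.00 − 410.00 − 3×175.00 = 3,710.00
  123.50 + 11.5% × (3,710.00 − 1,900.00) = 123.50 + 11.5% × 1,810.00 = 331.65
Training Fund Levy: 8.17% × 4,645.00 = 379.50
Total: 331.65 + 379.50 = 711.15

711.15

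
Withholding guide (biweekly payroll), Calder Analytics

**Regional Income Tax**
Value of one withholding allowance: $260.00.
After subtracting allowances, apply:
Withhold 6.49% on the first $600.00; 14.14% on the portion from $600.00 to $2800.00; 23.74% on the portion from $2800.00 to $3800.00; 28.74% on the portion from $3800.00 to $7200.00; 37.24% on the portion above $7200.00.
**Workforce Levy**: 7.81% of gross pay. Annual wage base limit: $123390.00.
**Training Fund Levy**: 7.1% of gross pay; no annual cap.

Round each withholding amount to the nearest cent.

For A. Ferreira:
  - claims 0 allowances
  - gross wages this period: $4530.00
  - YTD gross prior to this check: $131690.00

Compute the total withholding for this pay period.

Regional Income Tax: taxable = $4530.00
  $587.42 + 28.74% × ($4530.00 − $3800.00) = $587.42 + 28.74% × $730.00 = $797.22
Workforce Levy: YTD $131690.00 ≥ cap $123390.00 → $0.00
Training Fund Levy: 7.1% × $4530.00 = $321.63
Total: $797.22 + $0.00 + $321.63 = $1118.85

$1118.85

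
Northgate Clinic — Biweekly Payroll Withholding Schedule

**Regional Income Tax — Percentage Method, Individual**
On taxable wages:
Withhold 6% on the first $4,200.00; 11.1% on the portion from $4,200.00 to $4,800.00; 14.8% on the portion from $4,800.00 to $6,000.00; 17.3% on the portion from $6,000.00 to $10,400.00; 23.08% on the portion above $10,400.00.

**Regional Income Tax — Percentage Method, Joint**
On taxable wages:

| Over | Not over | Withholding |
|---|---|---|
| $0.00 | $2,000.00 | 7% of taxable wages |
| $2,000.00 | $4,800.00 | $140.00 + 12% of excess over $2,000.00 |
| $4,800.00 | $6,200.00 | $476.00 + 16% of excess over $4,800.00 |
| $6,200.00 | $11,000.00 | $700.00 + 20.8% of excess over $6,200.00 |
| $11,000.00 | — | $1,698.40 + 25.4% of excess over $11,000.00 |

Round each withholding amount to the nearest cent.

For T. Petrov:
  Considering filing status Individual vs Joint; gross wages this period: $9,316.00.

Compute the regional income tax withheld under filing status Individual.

$1,069.87

Regional Income Tax (Individual): taxable = $9,316.00
  $496.20 + 17.3% × ($9,316.00 − $6,000.00) = $496.20 + 17.3% × $3,316.00 = $1,069.87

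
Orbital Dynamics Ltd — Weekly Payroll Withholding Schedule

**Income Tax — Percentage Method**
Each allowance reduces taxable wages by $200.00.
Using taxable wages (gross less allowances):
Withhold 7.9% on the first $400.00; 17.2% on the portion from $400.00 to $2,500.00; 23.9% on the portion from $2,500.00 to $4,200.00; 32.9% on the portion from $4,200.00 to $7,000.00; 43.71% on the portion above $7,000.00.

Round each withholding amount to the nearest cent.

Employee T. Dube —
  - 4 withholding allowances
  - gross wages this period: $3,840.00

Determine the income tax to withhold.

$521.86

Income Tax: taxable = $3,840.00 − 4×$200.00 = $3,040.00
  $392.80 + 23.9% × ($3,040.00 − $2,500.00) = $392.80 + 23.9% × $540.00 = $521.86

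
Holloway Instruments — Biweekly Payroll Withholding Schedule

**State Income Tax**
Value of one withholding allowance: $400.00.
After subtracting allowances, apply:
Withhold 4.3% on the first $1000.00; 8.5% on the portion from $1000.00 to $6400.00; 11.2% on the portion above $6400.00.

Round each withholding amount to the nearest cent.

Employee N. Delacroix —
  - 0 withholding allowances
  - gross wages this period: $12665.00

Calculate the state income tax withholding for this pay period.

$1203.68

State Income Tax: taxable = $12665.00
  $502.00 + 11.2% × ($12665.00 − $6400.00) = $502.00 + 11.2% × $6265.00 = $1203.68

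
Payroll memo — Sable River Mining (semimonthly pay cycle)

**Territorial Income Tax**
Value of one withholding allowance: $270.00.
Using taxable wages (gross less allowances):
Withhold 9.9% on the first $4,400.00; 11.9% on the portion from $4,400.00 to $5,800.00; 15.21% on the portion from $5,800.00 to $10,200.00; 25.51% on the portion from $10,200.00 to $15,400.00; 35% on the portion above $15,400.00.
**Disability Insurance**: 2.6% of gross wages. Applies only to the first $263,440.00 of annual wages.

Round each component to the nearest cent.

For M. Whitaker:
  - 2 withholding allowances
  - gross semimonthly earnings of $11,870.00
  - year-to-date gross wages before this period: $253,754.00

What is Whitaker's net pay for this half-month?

Territorial Income Tax: taxable = $11,870.00 − 2×$270.00 = $11,330.00
  $1,271.44 + 25.51% × ($11,330.00 − $10,200.00) = $1,271.44 + 25.51% × $1,130.00 = $1,559.70
Disability Insurance: cap $263,440.00 − YTD $253,754.00 = $9,686.00 subject; 2.6% × $9,686.00 = $251.84
Total withheld: $1,559.70 + $251.84 = $1,811.54
Net pay: $11,870.00 − $1,811.54 = $10,058.46

$10,058.46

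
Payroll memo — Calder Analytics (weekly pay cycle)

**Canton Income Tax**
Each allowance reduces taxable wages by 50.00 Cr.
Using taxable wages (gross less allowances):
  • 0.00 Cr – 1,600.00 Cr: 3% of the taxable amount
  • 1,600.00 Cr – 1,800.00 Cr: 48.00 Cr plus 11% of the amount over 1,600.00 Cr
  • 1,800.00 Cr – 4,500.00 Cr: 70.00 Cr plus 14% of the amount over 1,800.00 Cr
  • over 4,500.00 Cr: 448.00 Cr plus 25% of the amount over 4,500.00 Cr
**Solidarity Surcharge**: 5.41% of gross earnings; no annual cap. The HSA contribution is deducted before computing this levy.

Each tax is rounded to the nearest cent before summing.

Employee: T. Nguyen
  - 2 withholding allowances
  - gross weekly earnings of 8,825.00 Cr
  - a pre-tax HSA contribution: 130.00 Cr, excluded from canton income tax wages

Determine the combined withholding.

Canton Income Tax: taxable = 8,825.00 Cr − 130.00 Cr − 2×50.00 Cr = 8,595.00 Cr
  448.00 Cr + 25% × (8,595.00 Cr − 4,500.00 Cr) = 448.00 Cr + 25% × 4,095.00 Cr = 1,471.75 Cr
Solidarity Surcharge: 5.41% × 8,695.00 Cr = 470.40 Cr
Total: 1,471.75 Cr + 470.40 Cr = 1,942.15 Cr

1,942.15 Cr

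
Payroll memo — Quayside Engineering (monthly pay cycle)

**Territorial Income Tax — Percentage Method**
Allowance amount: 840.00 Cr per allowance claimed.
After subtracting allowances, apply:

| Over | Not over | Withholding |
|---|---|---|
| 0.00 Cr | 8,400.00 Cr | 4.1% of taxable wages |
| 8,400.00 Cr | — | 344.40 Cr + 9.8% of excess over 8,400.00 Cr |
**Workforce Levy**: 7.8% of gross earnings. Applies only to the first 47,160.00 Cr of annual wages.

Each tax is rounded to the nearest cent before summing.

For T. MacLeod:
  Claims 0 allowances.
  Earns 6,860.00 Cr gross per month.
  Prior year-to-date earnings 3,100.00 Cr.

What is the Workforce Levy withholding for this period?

535.08 Cr

Workforce Levy: 7.8% × 6,860.00 Cr = 535.08 Cr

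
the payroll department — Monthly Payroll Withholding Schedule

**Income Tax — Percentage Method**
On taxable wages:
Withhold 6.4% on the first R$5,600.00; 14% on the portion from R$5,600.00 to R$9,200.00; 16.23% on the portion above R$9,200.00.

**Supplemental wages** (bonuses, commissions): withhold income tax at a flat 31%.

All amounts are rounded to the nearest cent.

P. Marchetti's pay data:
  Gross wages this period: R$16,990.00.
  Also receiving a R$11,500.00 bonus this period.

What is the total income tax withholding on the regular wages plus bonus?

R$5,691.72

Income Tax: taxable = R$16,990.00
  R$862.40 + 16.23% × (R$16,990.00 − R$9,200.00) = R$862.40 + 16.23% × R$7,790.00 = R$2,126.72
Supplemental (31% flat on bonus): 31% × R$11,500.00 = R$3,565.00
Total income tax: R$2,126.72 + R$3,565.00 = R$5,691.72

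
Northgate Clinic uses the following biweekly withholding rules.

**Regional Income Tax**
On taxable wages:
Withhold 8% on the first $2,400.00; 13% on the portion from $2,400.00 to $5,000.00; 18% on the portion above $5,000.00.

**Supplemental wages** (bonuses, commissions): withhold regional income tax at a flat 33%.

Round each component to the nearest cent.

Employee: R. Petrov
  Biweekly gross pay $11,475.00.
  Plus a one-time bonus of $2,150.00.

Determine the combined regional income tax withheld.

Regional Income Tax: taxable = $11,475.00
  $530.00 + 18% × ($11,475.00 − $5,000.00) = $530.00 + 18% × $6,475.00 = $1,695.50
Supplemental (33% flat on bonus): 33% × $2,150.00 = $709.50
Total regional income tax: $1,695.50 + $709.50 = $2,405.00

$2,405.00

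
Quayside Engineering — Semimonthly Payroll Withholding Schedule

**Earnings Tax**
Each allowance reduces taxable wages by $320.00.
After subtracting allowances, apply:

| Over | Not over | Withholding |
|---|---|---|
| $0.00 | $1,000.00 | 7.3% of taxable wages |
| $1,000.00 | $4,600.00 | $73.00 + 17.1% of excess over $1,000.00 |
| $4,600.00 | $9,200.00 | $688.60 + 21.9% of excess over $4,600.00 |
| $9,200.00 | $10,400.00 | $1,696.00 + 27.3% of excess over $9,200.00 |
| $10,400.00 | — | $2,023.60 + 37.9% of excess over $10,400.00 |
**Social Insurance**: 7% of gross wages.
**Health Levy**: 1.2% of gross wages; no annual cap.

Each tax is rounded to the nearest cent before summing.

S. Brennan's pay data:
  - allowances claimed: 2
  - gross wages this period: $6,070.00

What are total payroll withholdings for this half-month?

$1,368.11

Earnings Tax: taxable = $6,070.00 − 2×$320.00 = $5,430.00
  $688.60 + 21.9% × ($5,430.00 − $4,600.00) = $688.60 + 21.9% × $830.00 = $870.37
Social Insurance: 7% × $6,070.00 = $424.90
Health Levy: 1.2% × $6,070.00 = $72.84
Total: $870.37 + $424.90 + $72.84 = $1,368.11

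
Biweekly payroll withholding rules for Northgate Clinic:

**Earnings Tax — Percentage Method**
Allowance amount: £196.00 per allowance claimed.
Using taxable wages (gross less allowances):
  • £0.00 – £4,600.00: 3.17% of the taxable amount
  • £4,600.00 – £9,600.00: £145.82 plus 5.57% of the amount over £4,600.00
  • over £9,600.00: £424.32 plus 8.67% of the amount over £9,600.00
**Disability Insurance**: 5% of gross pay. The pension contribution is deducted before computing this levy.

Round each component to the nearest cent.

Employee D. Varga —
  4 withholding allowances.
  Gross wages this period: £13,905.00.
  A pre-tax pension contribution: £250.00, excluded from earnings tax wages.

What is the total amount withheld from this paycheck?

£1,390.67

Earnings Tax: taxable = £13,905.00 − £250.00 − 4×£196.00 = £12,871.00
  £424.32 + 8.67% × (£12,871.00 − £9,600.00) = £424.32 + 8.67% × £3,271.00 = £707.92
Disability Insurance: 5% × £13,655.00 = £682.75
Total: £707.92 + £682.75 = £1,390.67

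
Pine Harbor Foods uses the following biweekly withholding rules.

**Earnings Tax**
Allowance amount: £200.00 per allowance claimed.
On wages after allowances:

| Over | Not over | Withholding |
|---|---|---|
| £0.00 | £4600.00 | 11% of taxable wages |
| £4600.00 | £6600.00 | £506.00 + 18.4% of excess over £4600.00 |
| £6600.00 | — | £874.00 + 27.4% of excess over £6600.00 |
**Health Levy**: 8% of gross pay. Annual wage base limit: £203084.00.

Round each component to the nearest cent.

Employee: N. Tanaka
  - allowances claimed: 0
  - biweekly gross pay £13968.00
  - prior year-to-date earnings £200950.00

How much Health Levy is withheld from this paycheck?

Health Levy: cap £203084.00 − YTD £200950.00 = £2134.00 subject; 8% × £2134.00 = £170.72

£170.72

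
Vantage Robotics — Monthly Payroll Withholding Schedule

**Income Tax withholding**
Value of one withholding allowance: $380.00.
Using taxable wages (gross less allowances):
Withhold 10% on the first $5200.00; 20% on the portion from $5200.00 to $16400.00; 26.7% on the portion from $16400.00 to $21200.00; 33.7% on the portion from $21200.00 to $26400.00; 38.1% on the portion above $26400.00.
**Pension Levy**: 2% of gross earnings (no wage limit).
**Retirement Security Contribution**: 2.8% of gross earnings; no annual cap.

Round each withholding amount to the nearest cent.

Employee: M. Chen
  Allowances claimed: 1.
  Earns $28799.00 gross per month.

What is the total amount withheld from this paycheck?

Income Tax: taxable = $28799.00 − 1×$380.00 = $28419.00
  $5794.00 + 38.1% × ($28419.00 − $26400.00) = $5794.00 + 38.1% × $2019.00 = $6563.24
Pension Levy: 2% × $28799.00 = $575.98
Retirement Security Contribution: 2.8% × $28799.00 = $806.37
Total: $6563.24 + $575.98 + $806.37 = $7945.59

$7945.59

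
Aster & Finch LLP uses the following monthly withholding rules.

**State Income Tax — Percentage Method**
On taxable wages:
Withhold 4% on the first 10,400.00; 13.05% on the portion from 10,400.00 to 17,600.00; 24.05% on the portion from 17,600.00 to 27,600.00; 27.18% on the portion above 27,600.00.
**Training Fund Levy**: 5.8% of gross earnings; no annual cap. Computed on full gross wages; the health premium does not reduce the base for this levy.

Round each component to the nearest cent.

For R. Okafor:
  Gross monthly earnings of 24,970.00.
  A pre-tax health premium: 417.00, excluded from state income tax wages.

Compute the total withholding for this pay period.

4,476.06

State Income Tax: taxable = 24,970.00 − 417.00 = 24,553.00
  1,355.60 + 24.05% × (24,553.00 − 17,600.00) = 1,355.60 + 24.05% × 6,953.00 = 3,027.80
Training Fund Levy: 5.8% × 24,970.00 = 1,448.26
Total: 3,027.80 + 1,448.26 = 4,476.06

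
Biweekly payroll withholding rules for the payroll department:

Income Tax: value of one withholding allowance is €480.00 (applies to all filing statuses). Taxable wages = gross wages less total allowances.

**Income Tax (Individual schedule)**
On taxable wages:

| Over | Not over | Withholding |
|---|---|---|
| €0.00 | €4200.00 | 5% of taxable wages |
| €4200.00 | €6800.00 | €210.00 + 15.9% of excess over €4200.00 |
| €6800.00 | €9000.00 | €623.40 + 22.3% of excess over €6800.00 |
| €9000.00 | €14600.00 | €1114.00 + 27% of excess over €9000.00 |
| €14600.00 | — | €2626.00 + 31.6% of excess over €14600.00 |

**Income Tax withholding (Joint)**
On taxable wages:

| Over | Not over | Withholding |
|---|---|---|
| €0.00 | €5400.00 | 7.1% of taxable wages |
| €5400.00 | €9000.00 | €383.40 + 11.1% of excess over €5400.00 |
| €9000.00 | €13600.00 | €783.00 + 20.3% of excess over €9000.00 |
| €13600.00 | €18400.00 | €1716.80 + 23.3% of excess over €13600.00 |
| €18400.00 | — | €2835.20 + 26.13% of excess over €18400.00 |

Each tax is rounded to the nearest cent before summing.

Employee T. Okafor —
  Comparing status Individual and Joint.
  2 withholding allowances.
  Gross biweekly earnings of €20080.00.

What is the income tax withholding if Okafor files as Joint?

€3023.34

Income Tax (Joint): taxable = €20080.00 − 2×€480.00 = €19120.00
  €2835.20 + 26.13% × (€19120.00 − €18400.00) = €2835.20 + 26.13% × €720.00 = €3023.34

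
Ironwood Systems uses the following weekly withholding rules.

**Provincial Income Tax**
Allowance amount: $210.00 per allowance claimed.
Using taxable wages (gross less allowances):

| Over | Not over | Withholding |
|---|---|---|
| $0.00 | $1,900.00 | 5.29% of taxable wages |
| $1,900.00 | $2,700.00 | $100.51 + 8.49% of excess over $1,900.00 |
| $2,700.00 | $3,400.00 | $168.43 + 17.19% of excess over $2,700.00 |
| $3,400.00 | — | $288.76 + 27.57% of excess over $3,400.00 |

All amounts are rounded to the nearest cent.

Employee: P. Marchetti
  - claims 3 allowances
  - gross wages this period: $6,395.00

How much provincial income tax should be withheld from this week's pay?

$940.79

Provincial Income Tax: taxable = $6,395.00 − 3×$210.00 = $5,765.00
  $288.76 + 27.57% × ($5,765.00 − $3,400.00) = $288.76 + 27.57% × $2,365.00 = $940.79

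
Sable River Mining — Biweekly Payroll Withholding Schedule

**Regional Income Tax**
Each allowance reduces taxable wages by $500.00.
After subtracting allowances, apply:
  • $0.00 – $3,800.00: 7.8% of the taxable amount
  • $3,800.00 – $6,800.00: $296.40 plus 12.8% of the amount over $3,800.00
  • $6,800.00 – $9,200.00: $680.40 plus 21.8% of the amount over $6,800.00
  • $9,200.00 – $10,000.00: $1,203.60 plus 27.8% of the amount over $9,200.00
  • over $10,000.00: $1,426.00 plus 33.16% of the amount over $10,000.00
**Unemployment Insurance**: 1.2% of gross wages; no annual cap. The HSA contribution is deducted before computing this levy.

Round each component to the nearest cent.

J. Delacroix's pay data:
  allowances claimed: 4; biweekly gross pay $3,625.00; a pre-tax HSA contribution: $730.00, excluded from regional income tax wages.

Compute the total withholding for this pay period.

$104.55

Regional Income Tax: taxable = $3,625.00 − $730.00 − 4×$500.00 = $895.00
  7.8% × $895.00 = $69.81
Unemployment Insurance: 1.2% × $2,895.00 = $34.74
Total: $69.81 + $34.74 = $104.55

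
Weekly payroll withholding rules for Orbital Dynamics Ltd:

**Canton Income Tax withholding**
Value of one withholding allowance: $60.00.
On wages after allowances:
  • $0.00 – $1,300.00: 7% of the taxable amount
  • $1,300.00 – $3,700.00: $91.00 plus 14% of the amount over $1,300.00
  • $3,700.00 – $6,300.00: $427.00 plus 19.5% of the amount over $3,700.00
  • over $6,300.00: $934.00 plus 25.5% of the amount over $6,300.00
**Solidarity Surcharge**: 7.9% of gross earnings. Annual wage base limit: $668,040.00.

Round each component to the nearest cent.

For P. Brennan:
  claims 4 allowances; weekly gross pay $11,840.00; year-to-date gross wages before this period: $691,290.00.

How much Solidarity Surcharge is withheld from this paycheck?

$0.00

Solidarity Surcharge: YTD $691,290.00 ≥ cap $668,040.00 → $0.00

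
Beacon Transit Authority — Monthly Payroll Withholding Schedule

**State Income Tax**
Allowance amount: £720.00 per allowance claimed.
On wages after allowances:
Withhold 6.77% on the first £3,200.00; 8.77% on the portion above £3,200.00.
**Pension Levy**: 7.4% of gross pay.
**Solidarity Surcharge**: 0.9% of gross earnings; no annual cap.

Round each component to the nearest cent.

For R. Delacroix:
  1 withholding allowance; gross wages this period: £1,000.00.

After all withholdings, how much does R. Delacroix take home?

£898.04

State Income Tax: taxable = £1,000.00 − 1×£720.00 = £280.00
  6.77% × £280.00 = £18.96
Pension Levy: 7.4% × £1,000.00 = £74.00
Solidarity Surcharge: 0.9% × £1,000.00 = £9.00
Total withheld: £18.96 + £74.00 + £9.00 = £101.96
Net pay: £1,000.00 − £101.96 = £898.04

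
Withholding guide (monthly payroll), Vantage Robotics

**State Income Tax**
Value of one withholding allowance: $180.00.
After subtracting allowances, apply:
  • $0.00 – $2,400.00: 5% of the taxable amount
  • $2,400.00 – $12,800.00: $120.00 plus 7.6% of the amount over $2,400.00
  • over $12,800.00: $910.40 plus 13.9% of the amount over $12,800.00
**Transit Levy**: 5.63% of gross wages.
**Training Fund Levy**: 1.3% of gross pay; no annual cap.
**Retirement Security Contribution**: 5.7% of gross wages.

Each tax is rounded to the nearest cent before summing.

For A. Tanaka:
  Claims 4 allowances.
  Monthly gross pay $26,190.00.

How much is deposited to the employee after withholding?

State Income Tax: taxable = $26,190.00 − 4×$180.00 = $25,470.00
  $910.40 + 13.9% × ($25,470.00 − $12,800.00) = $910.40 + 13.9% × $12,670.00 = $2,671.53
Transit Levy: 5.63% × $26,190.00 = $1,474.50
Training Fund Levy: 1.3% × $26,190.00 = $340.47
Retirement Security Contribution: 5.7% × $26,190.00 = $1,492.83
Total withheld: $2,671.53 + $1,474.50 + $340.47 + $1,492.83 = $5,979.33
Net pay: $26,190.00 − $5,979.33 = $20,210.67

$20,210.67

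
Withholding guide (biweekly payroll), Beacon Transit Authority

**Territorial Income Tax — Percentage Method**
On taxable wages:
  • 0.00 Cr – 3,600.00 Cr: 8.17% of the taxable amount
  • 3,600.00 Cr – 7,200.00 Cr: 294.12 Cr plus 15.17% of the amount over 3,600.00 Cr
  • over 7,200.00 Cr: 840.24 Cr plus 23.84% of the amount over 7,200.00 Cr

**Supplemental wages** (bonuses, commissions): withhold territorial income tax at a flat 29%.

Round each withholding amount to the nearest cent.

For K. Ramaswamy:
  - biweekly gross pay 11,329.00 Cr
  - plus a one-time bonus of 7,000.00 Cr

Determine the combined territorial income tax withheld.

Territorial Income Tax: taxable = 11,329.00 Cr
  840.24 Cr + 23.84% × (11,329.00 Cr − 7,200.00 Cr) = 840.24 Cr + 23.84% × 4,129.00 Cr = 1,824.59 Cr
Supplemental (29% flat on bonus): 29% × 7,000.00 Cr = 2,030.00 Cr
Total territorial income tax: 1,824.59 Cr + 2,030.00 Cr = 3,854.59 Cr

3,854.59 Cr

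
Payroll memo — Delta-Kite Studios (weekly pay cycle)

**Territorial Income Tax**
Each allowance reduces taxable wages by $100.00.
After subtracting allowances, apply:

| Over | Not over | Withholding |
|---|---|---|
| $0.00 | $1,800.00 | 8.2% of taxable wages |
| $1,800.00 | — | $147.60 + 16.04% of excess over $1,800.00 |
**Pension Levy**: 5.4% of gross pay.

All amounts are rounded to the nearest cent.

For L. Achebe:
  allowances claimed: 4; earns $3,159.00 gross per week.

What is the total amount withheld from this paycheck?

Territorial Income Tax: taxable = $3,159.00 − 4×$100.00 = $2,759.00
  $147.60 + 16.04% × ($2,759.00 − $1,800.00) = $147.60 + 16.04% × $959.00 = $301.42
Pension Levy: 5.4% × $3,159.00 = $170.59
Total: $301.42 + $170.59 = $472.01

$472.01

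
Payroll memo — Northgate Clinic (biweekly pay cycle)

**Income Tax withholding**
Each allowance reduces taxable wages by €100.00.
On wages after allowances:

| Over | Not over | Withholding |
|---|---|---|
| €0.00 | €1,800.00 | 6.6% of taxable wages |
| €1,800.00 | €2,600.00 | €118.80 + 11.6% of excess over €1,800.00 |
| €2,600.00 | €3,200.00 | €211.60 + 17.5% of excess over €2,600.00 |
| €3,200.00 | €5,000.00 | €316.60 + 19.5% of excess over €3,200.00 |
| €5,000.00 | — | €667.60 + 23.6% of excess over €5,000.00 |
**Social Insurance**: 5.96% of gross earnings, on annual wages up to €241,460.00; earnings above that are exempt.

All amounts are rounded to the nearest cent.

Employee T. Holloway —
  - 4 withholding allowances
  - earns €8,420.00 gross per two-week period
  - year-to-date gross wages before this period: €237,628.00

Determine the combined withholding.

€1,608.71

Income Tax: taxable = €8,420.00 − 4×€100.00 = €8,020.00
  €667.60 + 23.6% × (€8,020.00 − €5,000.00) = €667.60 + 23.6% × €3,020.00 = €1,380.32
Social Insurance: cap €241,460.00 − YTD €237,628.00 = €3,832.00 subject; 5.96% × €3,832.00 = €228.39
Total: €1,380.32 + €228.39 = €1,608.71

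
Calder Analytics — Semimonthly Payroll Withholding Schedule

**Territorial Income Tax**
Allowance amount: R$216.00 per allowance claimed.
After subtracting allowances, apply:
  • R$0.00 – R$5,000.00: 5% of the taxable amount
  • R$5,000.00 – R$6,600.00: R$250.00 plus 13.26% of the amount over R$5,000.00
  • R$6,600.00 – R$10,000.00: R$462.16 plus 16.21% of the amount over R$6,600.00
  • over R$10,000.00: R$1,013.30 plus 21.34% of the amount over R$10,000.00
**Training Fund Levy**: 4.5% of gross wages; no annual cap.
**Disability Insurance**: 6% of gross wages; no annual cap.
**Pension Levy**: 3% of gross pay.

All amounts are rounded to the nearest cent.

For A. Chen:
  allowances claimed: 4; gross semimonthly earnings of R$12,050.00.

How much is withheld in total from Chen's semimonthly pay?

R$2,893.14

Territorial Income Tax: taxable = R$12,050.00 − 4×R$216.00 = R$11,186.00
  R$1,013.30 + 21.34% × (R$11,186.00 − R$10,000.00) = R$1,013.30 + 21.34% × R$1,186.00 = R$1,266.39
Training Fund Levy: 4.5% × R$12,050.00 = R$542.25
Disability Insurance: 6% × R$12,050.00 = R$723.00
Pension Levy: 3% × R$12,050.00 = R$361.50
Total: R$1,266.39 + R$542.25 + R$723.00 + R$361.50 = R$2,893.14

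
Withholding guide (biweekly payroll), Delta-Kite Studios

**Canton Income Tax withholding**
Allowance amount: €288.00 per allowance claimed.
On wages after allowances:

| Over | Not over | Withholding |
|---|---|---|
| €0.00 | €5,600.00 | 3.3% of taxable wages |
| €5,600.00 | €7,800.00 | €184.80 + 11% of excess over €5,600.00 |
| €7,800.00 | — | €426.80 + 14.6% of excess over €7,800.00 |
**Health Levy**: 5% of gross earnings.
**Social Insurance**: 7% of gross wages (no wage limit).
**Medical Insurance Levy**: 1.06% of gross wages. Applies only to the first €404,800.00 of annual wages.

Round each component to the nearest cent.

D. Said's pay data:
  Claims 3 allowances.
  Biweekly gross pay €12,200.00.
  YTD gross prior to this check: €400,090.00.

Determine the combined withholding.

Canton Income Tax: taxable = €12,200.00 − 3×€288.00 = €11,336.00
  €426.80 + 14.6% × (€11,336.00 − €7,800.00) = €426.80 + 14.6% × €3,536.00 = €943.06
Health Levy: 5% × €12,200.00 = €610.00
Social Insurance: 7% × €12,200.00 = €854.00
Medical Insurance Levy: cap €404,800.00 − YTD €400,090.00 = €4,710.00 subject; 1.06% × €4,710.00 = €49.93
Total: €943.06 + €610.00 + €854.00 + €49.93 = €2,456.99

€2,456.99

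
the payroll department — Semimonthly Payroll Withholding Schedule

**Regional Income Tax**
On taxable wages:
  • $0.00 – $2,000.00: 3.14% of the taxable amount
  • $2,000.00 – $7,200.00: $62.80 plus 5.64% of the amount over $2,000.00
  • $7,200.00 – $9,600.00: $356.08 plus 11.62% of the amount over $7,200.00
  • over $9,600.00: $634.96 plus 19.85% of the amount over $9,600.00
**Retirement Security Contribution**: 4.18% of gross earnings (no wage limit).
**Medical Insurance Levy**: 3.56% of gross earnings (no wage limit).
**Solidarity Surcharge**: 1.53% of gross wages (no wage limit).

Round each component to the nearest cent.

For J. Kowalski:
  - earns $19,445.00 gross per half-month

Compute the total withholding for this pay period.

$4,391.74

Regional Income Tax: taxable = $19,445.00
  $634.96 + 19.85% × ($19,445.00 − $9,600.00) = $634.96 + 19.85% × $9,845.00 = $2,589.19
Retirement Security Contribution: 4.18% × $19,445.00 = $812.80
Medical Insurance Levy: 3.56% × $19,445.00 = $692.24
Solidarity Surcharge: 1.53% × $19,445.00 = $297.51
Total: $2,589.19 + $812.80 + $692.24 + $297.51 = $4,391.74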